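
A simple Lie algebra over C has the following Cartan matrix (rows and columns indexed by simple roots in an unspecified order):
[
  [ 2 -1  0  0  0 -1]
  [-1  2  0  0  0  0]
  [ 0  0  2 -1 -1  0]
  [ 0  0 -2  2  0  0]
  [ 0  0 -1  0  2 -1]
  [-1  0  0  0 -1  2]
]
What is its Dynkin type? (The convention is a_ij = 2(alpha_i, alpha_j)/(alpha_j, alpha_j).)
The matrix has rank 6 with 2's on the diagonal. Reading the off-diagonal entries as Dynkin edges (a single edge where a_ij = a_ji = -1; a double or triple edge where a_ij * a_ji = 2 or 3), the diagram is a chain of 6 nodes with a double edge at one end; the terminal node there is the unique long simple root (C_6). One simple-root ordering that puts it in standard form is (alpha_2, alpha_1, alpha_6, alpha_5, alpha_3, alpha_4). So the algebra is type C_6, i.e. sp(12).

C_6 (sp(12))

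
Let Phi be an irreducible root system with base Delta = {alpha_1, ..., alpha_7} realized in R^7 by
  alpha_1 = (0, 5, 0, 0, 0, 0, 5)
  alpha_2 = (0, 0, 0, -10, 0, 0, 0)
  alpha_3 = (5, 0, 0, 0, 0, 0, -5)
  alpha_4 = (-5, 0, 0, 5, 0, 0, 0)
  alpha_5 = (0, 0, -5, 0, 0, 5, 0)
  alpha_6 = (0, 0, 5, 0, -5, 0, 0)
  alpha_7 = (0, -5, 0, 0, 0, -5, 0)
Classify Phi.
C_7 (sp(14))

Compute the Cartan integers a_ij = 2(alpha_i, alpha_j)/(alpha_j, alpha_j); the resulting 7x7 Cartan matrix is
[[2, 0, -1, 0, 0, 0, -1], [0, 2, 0, -2, 0, 0, 0], [-1, 0, 2, -1, 0, 0, 0], [0, -1, -1, 2, 0, 0, 0], [0, 0, 0, 0, 2, -1, -1], [0, 0, 0, 0, -1, 2, 0], [-1, 0, 0, 0, -1, 0, 2]].
The roots have two lengths (squared-length ratio 2:1); the short ones are alpha_{1,3,4,5,6,7}. The associated Dynkin diagram is a chain of 7 nodes with a double edge at one end; the terminal node there is the unique long simple root (C_7), so the type is C_7 (the algebra sp(14)).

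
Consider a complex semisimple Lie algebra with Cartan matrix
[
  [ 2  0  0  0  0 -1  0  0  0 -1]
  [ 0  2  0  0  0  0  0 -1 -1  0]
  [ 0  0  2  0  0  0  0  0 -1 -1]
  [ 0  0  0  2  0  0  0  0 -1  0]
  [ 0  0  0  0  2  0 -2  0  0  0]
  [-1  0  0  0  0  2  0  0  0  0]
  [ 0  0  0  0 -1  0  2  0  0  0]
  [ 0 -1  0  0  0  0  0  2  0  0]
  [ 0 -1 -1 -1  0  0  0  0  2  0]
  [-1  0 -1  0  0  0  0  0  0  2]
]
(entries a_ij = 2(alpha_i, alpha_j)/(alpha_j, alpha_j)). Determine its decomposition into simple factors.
B_2 + E_8

The diagram associated to this matrix has two connected components: the simple roots {alpha_5, alpha_7} form a chain of 2 nodes with a double edge at one end; the terminal node there is the unique short simple root (B_2), and {alpha_1, alpha_2, alpha_3, alpha_4, alpha_6, alpha_8, alpha_9, alpha_10} form a chain of 7 nodes with one extra node attached to the third node from one end (E_8). A semisimple Lie algebra decomposes uniquely as the direct sum of simple ideals, one per connected component of its Dynkin diagram, so g ≅ B_2 ⊕ E_8 (dimension 10 + 248 = 258).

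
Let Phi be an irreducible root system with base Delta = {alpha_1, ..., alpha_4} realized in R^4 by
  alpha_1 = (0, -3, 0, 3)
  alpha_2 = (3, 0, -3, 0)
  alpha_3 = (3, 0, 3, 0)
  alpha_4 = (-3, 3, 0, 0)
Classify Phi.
D_4

Compute the Cartan integers a_ij = 2(alpha_i, alpha_j)/(alpha_j, alpha_j); the resulting 4x4 Cartan matrix is
[[2, 0, 0, -1], [0, 2, 0, -1], [0, 0, 2, -1], [-1, -1, -1, 2]].
All simple roots have the same length, so the diagram is simply laced. The associated Dynkin diagram is a chain of 2 nodes with a fork of two nodes at one end (D_4), so the type is D_4 (the algebra so(8)).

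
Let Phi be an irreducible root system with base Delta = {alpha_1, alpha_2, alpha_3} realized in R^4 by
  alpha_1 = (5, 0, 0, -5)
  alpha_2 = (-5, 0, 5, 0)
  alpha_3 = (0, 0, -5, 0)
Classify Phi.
Compute the Cartan integers a_ij = 2(alpha_i, alpha_j)/(alpha_j, alpha_j); the resulting 3x3 Cartan matrix is
[[2, -1, 0], [-1, 2, -2], [0, -1, 2]].
The roots have two lengths (squared-length ratio 2:1); the short ones are alpha_{3}. The associated Dynkin diagram is a chain of 3 nodes with a double edge at one end; the terminal node there is the unique short simple root (B_3), so the type is B_3 (the algebra so(7)).

B_3 (so(7))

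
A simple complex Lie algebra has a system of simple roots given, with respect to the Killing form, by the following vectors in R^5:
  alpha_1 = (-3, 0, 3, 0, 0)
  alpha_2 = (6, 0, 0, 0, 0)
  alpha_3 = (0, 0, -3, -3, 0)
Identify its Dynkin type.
C3

Compute the Cartan integers a_ij = 2(alpha_i, alpha_j)/(alpha_j, alpha_j); the resulting 3x3 Cartan matrix is
[[2, -1, -1], [-2, 2, 0], [-1, 0, 2]].
The roots have two lengths (squared-length ratio 2:1); the short ones are alpha_{1,3}. The associated Dynkin diagram is a chain of 3 nodes with a double edge at one end; the terminal node there is the unique long simple root (C_3), so the type is C_3 (the algebra sp(6)).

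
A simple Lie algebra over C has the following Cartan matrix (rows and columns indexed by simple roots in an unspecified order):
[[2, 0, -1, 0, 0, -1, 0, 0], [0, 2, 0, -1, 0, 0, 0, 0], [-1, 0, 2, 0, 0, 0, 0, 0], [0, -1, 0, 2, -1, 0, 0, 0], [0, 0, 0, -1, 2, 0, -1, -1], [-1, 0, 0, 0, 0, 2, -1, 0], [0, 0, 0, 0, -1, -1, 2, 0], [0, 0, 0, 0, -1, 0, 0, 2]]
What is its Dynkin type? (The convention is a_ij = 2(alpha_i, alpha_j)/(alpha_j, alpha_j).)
The matrix has rank 8 with 2's on the diagonal. Reading the off-diagonal entries as Dynkin edges (a single edge where a_ij = a_ji = -1; a double or triple edge where a_ij * a_ji = 2 or 3), the diagram is a chain of 7 nodes with one extra node attached to the third node from one end (E_8). One simple-root ordering that puts it in standard form is (alpha_2, alpha_8, alpha_4, alpha_5, alpha_7, alpha_6, alpha_1, alpha_3). So the algebra is type E_8.

type E_8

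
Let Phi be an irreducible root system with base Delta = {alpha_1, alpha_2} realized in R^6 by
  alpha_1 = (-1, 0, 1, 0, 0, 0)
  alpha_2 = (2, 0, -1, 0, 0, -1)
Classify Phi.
type G_2

Compute the Cartan integers a_ij = 2(alpha_i, alpha_j)/(alpha_j, alpha_j); the resulting 2x2 Cartan matrix is
[[2, -1], [-3, 2]].
The roots have two lengths (squared-length ratio 3:1); the short ones are alpha_{1}. The associated Dynkin diagram is two nodes joined by a triple edge (G_2), so the type is G_2.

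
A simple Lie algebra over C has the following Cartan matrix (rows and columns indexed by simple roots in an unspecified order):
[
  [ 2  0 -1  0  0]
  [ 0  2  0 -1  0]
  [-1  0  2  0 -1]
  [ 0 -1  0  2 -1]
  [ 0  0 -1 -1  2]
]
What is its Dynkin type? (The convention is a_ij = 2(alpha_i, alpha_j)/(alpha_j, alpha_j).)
A_5 (sl(6))

The matrix has rank 5 with 2's on the diagonal. Reading the off-diagonal entries as Dynkin edges (a single edge where a_ij = a_ji = -1; a double or triple edge where a_ij * a_ji = 2 or 3), the diagram is a chain of 5 nodes with single edges (A_5). One simple-root ordering that puts it in standard form is (alpha_2, alpha_4, alpha_5, alpha_3, alpha_1). So the algebra is type A_5, i.e. sl(6).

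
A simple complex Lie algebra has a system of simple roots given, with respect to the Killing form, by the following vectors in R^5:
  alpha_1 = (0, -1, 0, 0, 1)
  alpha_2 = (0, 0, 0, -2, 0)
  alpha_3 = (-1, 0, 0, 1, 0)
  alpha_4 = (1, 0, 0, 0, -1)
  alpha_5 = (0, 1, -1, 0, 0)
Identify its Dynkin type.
Compute the Cartan integers a_ij = 2(alpha_i, alpha_j)/(alpha_j, alpha_j); the resulting 5x5 Cartan matrix is
[[2, 0, 0, -1, -1], [0, 2, -2, 0, 0], [0, -1, 2, -1, 0], [-1, 0, -1, 2, 0], [-1, 0, 0, 0, 2]].
The roots have two lengths (squared-length ratio 2:1); the short ones are alpha_{1,3,4,5}. The associated Dynkin diagram is a chain of 5 nodes with a double edge at one end; the terminal node there is the unique long simple root (C_5), so the type is C_5 (the algebra sp(10)).

C_5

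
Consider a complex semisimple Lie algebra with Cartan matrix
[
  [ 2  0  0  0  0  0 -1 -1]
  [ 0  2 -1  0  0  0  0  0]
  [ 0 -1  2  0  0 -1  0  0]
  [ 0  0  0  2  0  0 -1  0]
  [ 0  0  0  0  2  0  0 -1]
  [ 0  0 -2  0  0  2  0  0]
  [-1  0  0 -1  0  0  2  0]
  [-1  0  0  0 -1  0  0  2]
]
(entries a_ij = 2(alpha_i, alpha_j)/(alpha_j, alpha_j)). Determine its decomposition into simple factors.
The diagram associated to this matrix has two connected components: the simple roots {alpha_1, alpha_4, alpha_5, alpha_7, alpha_8} form a chain of 5 nodes with single edges (A_5), and {alpha_2, alpha_3, alpha_6} form a chain of 3 nodes with a double edge at one end; the terminal node there is the unique long simple root (C_3). A semisimple Lie algebra decomposes uniquely as the direct sum of simple ideals, one per connected component of its Dynkin diagram, so g ≅ A_5 ⊕ C_3 (dimension 35 + 21 = 56).

A5 + C3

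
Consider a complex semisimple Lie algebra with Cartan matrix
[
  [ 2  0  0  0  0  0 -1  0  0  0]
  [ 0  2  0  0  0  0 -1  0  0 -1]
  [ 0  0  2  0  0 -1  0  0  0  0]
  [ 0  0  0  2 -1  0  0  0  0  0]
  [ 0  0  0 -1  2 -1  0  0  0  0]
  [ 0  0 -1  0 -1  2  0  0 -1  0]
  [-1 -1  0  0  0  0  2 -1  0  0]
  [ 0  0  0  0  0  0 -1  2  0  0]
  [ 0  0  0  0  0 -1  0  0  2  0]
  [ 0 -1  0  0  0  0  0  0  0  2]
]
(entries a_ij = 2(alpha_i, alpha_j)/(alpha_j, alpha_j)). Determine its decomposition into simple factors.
The diagram associated to this matrix has two connected components: the simple roots {alpha_3, alpha_4, alpha_5, alpha_6, alpha_9} form a chain of 3 nodes with a fork of two nodes at one end (D_5), and {alpha_1, alpha_2, alpha_7, alpha_8, alpha_10} form a chain of 3 nodes with a fork of two nodes at one end (D_5). A semisimple Lie algebra decomposes uniquely as the direct sum of simple ideals, one per connected component of its Dynkin diagram, so g ≅ D_5 ⊕ D_5 (dimension 45 + 45 = 90).

D_5 ⊕ D_5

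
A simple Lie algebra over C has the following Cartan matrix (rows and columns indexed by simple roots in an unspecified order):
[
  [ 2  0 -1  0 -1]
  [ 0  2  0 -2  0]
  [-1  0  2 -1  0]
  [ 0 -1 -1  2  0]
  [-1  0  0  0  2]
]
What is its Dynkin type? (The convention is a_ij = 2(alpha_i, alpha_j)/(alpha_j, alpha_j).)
The matrix has rank 5 with 2's on the diagonal. Reading the off-diagonal entries as Dynkin edges (a single edge where a_ij = a_ji = -1; a double or triple edge where a_ij * a_ji = 2 or 3), the diagram is a chain of 5 nodes with a double edge at one end; the terminal node there is the unique long simple root (C_5). One simple-root ordering that puts it in standard form is (alpha_5, alpha_1, alpha_3, alpha_4, alpha_2). So the algebra is type C_5, i.e. sp(10).

type C_5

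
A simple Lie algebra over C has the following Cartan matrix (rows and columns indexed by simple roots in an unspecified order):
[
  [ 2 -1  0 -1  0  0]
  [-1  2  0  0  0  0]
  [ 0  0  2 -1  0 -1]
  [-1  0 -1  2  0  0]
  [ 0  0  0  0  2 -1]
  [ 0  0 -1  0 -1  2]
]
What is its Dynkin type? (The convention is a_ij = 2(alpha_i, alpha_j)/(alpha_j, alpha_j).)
A_6 (sl(7))

The matrix has rank 6 with 2's on the diagonal. Reading the off-diagonal entries as Dynkin edges (a single edge where a_ij = a_ji = -1; a double or triple edge where a_ij * a_ji = 2 or 3), the diagram is a chain of 6 nodes with single edges (A_6). One simple-root ordering that puts it in standard form is (alpha_5, alpha_6, alpha_3, alpha_4, alpha_1, alpha_2). So the algebra is type A_6, i.e. sl(7).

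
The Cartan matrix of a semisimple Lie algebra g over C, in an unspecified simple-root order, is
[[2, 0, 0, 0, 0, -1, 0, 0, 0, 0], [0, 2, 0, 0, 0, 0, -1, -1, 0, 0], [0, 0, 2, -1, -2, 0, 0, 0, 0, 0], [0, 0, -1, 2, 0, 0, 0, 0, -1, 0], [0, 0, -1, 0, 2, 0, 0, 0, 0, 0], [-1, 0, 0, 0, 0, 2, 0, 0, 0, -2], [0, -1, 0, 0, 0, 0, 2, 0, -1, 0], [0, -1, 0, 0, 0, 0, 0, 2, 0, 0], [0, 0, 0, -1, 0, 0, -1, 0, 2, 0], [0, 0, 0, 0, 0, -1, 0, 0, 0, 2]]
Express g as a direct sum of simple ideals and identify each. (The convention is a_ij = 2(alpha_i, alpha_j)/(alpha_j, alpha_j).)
B_3 ⊕ B_7

The diagram associated to this matrix has two connected components: the simple roots {alpha_1, alpha_6, alpha_10} form a chain of 3 nodes with a double edge at one end; the terminal node there is the unique short simple root (B_3), and {alpha_2, alpha_3, alpha_4, alpha_5, alpha_7, alpha_8, alpha_9} form a chain of 7 nodes with a double edge at one end; the terminal node there is the unique short simple root (B_7). A semisimple Lie algebra decomposes uniquely as the direct sum of simple ideals, one per connected component of its Dynkin diagram, so g ≅ B_3 ⊕ B_7 (dimension 21 + 105 = 126).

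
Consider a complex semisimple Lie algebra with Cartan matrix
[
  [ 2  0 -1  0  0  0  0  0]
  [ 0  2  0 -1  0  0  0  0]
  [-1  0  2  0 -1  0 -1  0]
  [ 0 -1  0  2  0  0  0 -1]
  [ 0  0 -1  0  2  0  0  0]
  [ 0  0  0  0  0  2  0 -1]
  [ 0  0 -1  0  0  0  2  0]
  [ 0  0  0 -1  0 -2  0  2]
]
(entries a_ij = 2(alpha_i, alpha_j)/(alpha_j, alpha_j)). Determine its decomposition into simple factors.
The diagram associated to this matrix has two connected components: the simple roots {alpha_2, alpha_4, alpha_6, alpha_8} form a chain of 4 nodes with a double edge at one end; the terminal node there is the unique short simple root (B_4), and {alpha_1, alpha_3, alpha_5, alpha_7} form a chain of 2 nodes with a fork of two nodes at one end (D_4). A semisimple Lie algebra decomposes uniquely as the direct sum of simple ideals, one per connected component of its Dynkin diagram, so g ≅ B_4 ⊕ D_4 (dimension 36 + 28 = 64).

B_4 + D_4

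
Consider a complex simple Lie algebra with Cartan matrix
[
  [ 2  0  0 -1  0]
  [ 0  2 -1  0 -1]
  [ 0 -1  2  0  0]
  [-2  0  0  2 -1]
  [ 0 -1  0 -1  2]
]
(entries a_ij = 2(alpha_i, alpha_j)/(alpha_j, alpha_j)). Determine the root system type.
B_5 (so(11))

The matrix has rank 5 with 2's on the diagonal. Reading the off-diagonal entries as Dynkin edges (a single edge where a_ij = a_ji = -1; a double or triple edge where a_ij * a_ji = 2 or 3), the diagram is a chain of 5 nodes with a double edge at one end; the terminal node there is the unique short simple root (B_5). One simple-root ordering that puts it in standard form is (alpha_3, alpha_2, alpha_5, alpha_4, alpha_1). So the algebra is type B_5, i.e. so(11).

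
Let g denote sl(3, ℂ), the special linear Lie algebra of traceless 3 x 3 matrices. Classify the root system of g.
A_2

This is sl(3), which has dimension 3^2 - 1 = 8 and rank 3 - 1 = 2 (a Cartan subalgebra is the diagonal traceless matrices). In the classification of classical Lie algebras, the special linear algebra sl(n+1) has type A_n; here n = 2, so the Dynkin diagram is a chain of 2 nodes with single edges (A_2). Hence the type is A_2.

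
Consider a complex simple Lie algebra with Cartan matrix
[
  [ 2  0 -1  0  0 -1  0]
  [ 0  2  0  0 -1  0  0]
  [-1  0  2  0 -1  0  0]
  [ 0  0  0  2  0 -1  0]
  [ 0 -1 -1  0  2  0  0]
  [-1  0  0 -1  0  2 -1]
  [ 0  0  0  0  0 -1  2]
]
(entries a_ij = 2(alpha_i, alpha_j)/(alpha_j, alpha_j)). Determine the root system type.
type D_7

The matrix has rank 7 with 2's on the diagonal. Reading the off-diagonal entries as Dynkin edges (a single edge where a_ij = a_ji = -1; a double or triple edge where a_ij * a_ji = 2 or 3), the diagram is a chain of 5 nodes with a fork of two nodes at one end (D_7). One simple-root ordering that puts it in standard form is (alpha_2, alpha_5, alpha_3, alpha_1, alpha_6, alpha_7, alpha_4). So the algebra is type D_7, i.e. so(14).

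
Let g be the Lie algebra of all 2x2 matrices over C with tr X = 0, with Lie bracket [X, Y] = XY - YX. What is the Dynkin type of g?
This is sl(2), which has dimension 2^2 - 1 = 3 and rank 2 - 1 = 1 (a Cartan subalgebra is the diagonal traceless matrices). In the classification of classical Lie algebras, the special linear algebra sl(n+1) has type A_n; here n = 1, so the Dynkin diagram is a chain of 1 nodes with single edges (A_1). Hence the type is A_1.

type A_1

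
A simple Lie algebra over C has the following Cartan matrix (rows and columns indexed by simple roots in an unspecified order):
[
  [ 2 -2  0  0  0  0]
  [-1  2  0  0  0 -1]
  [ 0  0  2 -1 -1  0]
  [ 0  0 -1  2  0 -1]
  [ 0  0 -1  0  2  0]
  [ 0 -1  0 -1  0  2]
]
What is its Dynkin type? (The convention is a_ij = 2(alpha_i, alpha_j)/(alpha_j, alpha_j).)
C_6

The matrix has rank 6 with 2's on the diagonal. Reading the off-diagonal entries as Dynkin edges (a single edge where a_ij = a_ji = -1; a double or triple edge where a_ij * a_ji = 2 or 3), the diagram is a chain of 6 nodes with a double edge at one end; the terminal node there is the unique long simple root (C_6). One simple-root ordering that puts it in standard form is (alpha_5, alpha_3, alpha_4, alpha_6, alpha_2, alpha_1). So the algebra is type C_6, i.e. sp(12).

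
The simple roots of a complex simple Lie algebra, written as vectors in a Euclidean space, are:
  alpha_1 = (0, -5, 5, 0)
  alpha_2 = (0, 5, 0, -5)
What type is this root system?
Compute the Cartan integers a_ij = 2(alpha_i, alpha_j)/(alpha_j, alpha_j); the resulting 2x2 Cartan matrix is
[[2, -1], [-1, 2]].
All simple roots have the same length, so the diagram is simply laced. The associated Dynkin diagram is a chain of 2 nodes with single edges (A_2), so the type is A_2 (the algebra sl(3)).

A_2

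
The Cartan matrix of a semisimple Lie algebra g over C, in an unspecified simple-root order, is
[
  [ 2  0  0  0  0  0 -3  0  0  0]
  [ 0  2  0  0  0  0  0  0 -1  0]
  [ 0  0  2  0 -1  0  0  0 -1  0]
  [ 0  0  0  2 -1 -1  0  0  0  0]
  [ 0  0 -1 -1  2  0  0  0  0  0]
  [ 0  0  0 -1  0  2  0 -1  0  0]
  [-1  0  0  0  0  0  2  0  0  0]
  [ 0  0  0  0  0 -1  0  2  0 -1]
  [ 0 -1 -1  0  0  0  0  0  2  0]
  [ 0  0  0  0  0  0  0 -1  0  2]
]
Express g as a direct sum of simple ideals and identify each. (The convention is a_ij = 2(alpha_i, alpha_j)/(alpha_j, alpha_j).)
The diagram associated to this matrix has two connected components: the simple roots {alpha_2, alpha_3, alpha_4, alpha_5, alpha_6, alpha_8, alpha_9, alpha_10} form a chain of 8 nodes with single edges (A_8), and {alpha_1, alpha_7} form two nodes joined by a triple edge (G_2). A semisimple Lie algebra decomposes uniquely as the direct sum of simple ideals, one per connected component of its Dynkin diagram, so g ≅ A_8 ⊕ G_2 (dimension 80 + 14 = 94).

A8 ⊕ G2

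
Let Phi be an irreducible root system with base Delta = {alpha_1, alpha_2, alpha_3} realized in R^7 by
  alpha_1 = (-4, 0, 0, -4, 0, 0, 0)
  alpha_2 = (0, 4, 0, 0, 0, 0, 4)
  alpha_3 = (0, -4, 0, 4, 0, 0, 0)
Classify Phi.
A_3

Compute the Cartan integers a_ij = 2(alpha_i, alpha_j)/(alpha_j, alpha_j); the resulting 3x3 Cartan matrix is
[[2, 0, -1], [0, 2, -1], [-1, -1, 2]].
All simple roots have the same length, so the diagram is simply laced. The associated Dynkin diagram is a chain of 3 nodes with single edges (A_3), so the type is A_3 (the algebra sl(4)).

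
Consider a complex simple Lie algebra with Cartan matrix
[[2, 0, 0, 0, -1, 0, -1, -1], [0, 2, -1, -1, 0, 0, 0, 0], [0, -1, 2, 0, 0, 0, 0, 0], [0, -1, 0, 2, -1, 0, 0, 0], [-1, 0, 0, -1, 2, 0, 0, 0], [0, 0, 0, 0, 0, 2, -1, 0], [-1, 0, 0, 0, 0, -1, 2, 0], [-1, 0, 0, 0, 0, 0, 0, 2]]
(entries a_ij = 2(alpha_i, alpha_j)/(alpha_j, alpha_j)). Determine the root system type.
The matrix has rank 8 with 2's on the diagonal. Reading the off-diagonal entries as Dynkin edges (a single edge where a_ij = a_ji = -1; a double or triple edge where a_ij * a_ji = 2 or 3), the diagram is a chain of 7 nodes with one extra node attached to the third node from one end (E_8). One simple-root ordering that puts it in standard form is (alpha_6, alpha_8, alpha_7, alpha_1, alpha_5, alpha_4, alpha_2, alpha_3). So the algebra is type E_8.

type E_8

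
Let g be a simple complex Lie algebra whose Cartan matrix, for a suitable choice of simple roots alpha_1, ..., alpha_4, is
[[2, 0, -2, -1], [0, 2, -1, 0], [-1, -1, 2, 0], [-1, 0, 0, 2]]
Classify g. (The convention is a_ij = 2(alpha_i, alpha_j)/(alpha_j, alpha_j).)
The matrix has rank 4 with 2's on the diagonal. Reading the off-diagonal entries as Dynkin edges (a single edge where a_ij = a_ji = -1; a double or triple edge where a_ij * a_ji = 2 or 3), the diagram is a chain of 4 nodes with a double edge between the middle two (F_4). One simple-root ordering that puts it in standard form is (alpha_4, alpha_1, alpha_3, alpha_2). So the algebra is type F_4.

F_4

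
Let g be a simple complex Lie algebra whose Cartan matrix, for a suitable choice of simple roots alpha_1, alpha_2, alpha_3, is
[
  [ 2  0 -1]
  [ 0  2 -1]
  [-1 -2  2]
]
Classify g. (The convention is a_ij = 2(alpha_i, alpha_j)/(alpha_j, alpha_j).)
B3

The matrix has rank 3 with 2's on the diagonal. Reading the off-diagonal entries as Dynkin edges (a single edge where a_ij = a_ji = -1; a double or triple edge where a_ij * a_ji = 2 or 3), the diagram is a chain of 3 nodes with a double edge at one end; the terminal node there is the unique short simple root (B_3). One simple-root ordering that puts it in standard form is (alpha_1, alpha_3, alpha_2). So the algebra is type B_3, i.e. so(7).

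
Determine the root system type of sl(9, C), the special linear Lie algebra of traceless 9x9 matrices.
A8

This is sl(9), which has dimension 9^2 - 1 = 80 and rank 9 - 1 = 8 (a Cartan subalgebra is the diagonal traceless matrices). In the classification of classical Lie algebras, the special linear algebra sl(n+1) has type A_n; here n = 8, so the Dynkin diagram is a chain of 8 nodes with single edges (A_8). Hence the type is A_8.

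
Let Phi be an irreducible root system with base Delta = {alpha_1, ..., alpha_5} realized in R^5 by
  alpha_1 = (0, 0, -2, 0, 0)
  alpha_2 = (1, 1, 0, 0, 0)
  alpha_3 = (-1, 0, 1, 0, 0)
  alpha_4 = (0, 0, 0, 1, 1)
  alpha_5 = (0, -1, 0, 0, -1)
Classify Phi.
C_5 (sp(10))

Compute the Cartan integers a_ij = 2(alpha_i, alpha_j)/(alpha_j, alpha_j); the resulting 5x5 Cartan matrix is
[[2, 0, -2, 0, 0], [0, 2, -1, 0, -1], [-1, -1, 2, 0, 0], [0, 0, 0, 2, -1], [0, -1, 0, -1, 2]].
The roots have two lengths (squared-length ratio 2:1); the short ones are alpha_{2,3,4,5}. The associated Dynkin diagram is a chain of 5 nodes with a double edge at one end; the terminal node there is the unique long simple root (C_5), so the type is C_5 (the algebra sp(10)).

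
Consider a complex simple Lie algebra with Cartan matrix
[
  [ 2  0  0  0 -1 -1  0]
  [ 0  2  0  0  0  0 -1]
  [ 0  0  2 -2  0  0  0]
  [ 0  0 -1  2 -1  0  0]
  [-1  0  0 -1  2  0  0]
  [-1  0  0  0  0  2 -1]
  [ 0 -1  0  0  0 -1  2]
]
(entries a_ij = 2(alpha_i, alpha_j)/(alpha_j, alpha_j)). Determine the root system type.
The matrix has rank 7 with 2's on the diagonal. Reading the off-diagonal entries as Dynkin edges (a single edge where a_ij = a_ji = -1; a double or triple edge where a_ij * a_ji = 2 or 3), the diagram is a chain of 7 nodes with a double edge at one end; the terminal node there is the unique long simple root (C_7). One simple-root ordering that puts it in standard form is (alpha_2, alpha_7, alpha_6, alpha_1, alpha_5, alpha_4, alpha_3). So the algebra is type C_7, i.e. sp(14).

C7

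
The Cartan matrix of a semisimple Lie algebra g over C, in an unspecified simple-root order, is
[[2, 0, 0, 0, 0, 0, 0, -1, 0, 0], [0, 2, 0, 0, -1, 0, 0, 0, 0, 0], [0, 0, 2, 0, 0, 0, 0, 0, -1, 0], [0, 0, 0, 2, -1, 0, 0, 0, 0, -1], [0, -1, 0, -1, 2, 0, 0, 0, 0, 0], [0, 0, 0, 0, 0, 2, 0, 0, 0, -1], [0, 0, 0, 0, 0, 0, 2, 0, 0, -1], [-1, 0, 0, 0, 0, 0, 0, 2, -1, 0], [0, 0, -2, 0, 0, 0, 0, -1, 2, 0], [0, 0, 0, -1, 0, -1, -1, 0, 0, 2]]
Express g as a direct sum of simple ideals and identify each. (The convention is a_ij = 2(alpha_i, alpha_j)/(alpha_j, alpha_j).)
The diagram associated to this matrix has two connected components: the simple roots {alpha_1, alpha_3, alpha_8, alpha_9} form a chain of 4 nodes with a double edge at one end; the terminal node there is the unique short simple root (B_4), and {alpha_2, alpha_4, alpha_5, alpha_6, alpha_7, alpha_10} form a chain of 4 nodes with a fork of two nodes at one end (D_6). A semisimple Lie algebra decomposes uniquely as the direct sum of simple ideals, one per connected component of its Dynkin diagram, so g ≅ B_4 ⊕ D_6 (dimension 36 + 66 = 102).

B4 ⊕ D6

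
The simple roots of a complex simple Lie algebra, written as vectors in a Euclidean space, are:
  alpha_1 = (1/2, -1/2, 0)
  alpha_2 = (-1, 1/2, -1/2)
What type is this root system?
type G_2

Compute the Cartan integers a_ij = 2(alpha_i, alpha_j)/(alpha_j, alpha_j); the resulting 2x2 Cartan matrix is
[[2, -1], [-3, 2]].
The roots have two lengths (squared-length ratio 3:1); the short ones are alpha_{1}. The associated Dynkin diagram is two nodes joined by a triple edge (G_2), so the type is G_2.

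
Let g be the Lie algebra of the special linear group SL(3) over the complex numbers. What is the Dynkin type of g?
A2

This is sl(3), which has dimension 3^2 - 1 = 8 and rank 3 - 1 = 2 (a Cartan subalgebra is the diagonal traceless matrices). In the classification of classical Lie algebras, the special linear algebra sl(n+1) has type A_n; here n = 2, so the Dynkin diagram is a chain of 2 nodes with single edges (A_2). Hence the type is A_2.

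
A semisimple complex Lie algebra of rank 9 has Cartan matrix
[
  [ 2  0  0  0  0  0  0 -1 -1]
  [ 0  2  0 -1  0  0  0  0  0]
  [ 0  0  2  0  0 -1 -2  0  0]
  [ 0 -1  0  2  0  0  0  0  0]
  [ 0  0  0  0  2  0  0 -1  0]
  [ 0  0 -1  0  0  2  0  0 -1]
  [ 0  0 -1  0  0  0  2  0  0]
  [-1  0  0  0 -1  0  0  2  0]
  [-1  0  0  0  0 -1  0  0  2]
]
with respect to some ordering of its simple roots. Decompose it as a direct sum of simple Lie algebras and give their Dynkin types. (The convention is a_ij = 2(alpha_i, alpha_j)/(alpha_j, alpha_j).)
The diagram associated to this matrix has two connected components: the simple roots {alpha_2, alpha_4} form a chain of 2 nodes with single edges (A_2), and {alpha_1, alpha_3, alpha_5, alpha_6, alpha_7, alpha_8, alpha_9} form a chain of 7 nodes with a double edge at one end; the terminal node there is the unique short simple root (B_7). A semisimple Lie algebra decomposes uniquely as the direct sum of simple ideals, one per connected component of its Dynkin diagram, so g ≅ A_2 ⊕ B_7 (dimension 8 + 105 = 113).

A_2 ⊕ B_7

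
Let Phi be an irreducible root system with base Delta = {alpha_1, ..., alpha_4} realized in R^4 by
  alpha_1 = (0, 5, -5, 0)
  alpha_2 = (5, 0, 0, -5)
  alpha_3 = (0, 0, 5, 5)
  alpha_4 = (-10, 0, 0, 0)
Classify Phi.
C_4 (sp(8))

Compute the Cartan integers a_ij = 2(alpha_i, alpha_j)/(alpha_j, alpha_j); the resulting 4x4 Cartan matrix is
[[2, 0, -1, 0], [0, 2, -1, -1], [-1, -1, 2, 0], [0, -2, 0, 2]].
The roots have two lengths (squared-length ratio 2:1); the short ones are alpha_{1,2,3}. The associated Dynkin diagram is a chain of 4 nodes with a double edge at one end; the terminal node there is the unique long simple root (C_4), so the type is C_4 (the algebra sp(8)).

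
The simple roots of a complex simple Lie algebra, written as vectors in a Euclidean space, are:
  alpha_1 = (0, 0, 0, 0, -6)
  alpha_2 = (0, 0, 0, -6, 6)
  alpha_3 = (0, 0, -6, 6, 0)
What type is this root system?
Compute the Cartan integers a_ij = 2(alpha_i, alpha_j)/(alpha_j, alpha_j); the resulting 3x3 Cartan matrix is
[[2, -1, 0], [-2, 2, -1], [0, -1, 2]].
The roots have two lengths (squared-length ratio 2:1); the short ones are alpha_{1}. The associated Dynkin diagram is a chain of 3 nodes with a double edge at one end; the terminal node there is the unique short simple root (B_3), so the type is B_3 (the algebra so(7)).

type B_3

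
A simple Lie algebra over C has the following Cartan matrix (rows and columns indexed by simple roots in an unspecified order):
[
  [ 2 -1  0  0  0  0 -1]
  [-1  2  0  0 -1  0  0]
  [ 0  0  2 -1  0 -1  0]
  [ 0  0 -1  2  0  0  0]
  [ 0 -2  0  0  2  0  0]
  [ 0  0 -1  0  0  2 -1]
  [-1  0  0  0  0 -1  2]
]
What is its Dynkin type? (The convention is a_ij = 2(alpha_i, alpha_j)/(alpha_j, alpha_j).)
type C_7

The matrix has rank 7 with 2's on the diagonal. Reading the off-diagonal entries as Dynkin edges (a single edge where a_ij = a_ji = -1; a double or triple edge where a_ij * a_ji = 2 or 3), the diagram is a chain of 7 nodes with a double edge at one end; the terminal node there is the unique long simple root (C_7). One simple-root ordering that puts it in standard form is (alpha_4, alpha_3, alpha_6, alpha_7, alpha_1, alpha_2, alpha_5). So the algebra is type C_7, i.e. sp(14).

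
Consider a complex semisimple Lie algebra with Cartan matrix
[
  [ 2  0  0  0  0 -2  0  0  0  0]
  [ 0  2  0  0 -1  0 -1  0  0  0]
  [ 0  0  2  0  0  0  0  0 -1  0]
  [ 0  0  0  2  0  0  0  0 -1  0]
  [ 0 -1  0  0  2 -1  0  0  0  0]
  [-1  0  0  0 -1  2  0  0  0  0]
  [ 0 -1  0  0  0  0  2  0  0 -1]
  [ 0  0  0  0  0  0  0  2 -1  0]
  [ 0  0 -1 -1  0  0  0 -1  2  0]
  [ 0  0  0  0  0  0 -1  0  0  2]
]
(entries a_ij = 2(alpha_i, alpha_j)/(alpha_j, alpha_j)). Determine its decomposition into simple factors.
type C_6 ⊕ type D_4

The diagram associated to this matrix has two connected components: the simple roots {alpha_1, alpha_2, alpha_5, alpha_6, alpha_7, alpha_10} form a chain of 6 nodes with a double edge at one end; the terminal node there is the unique long simple root (C_6), and {alpha_3, alpha_4, alpha_8, alpha_9} form a chain of 2 nodes with a fork of two nodes at one end (D_4). A semisimple Lie algebra decomposes uniquely as the direct sum of simple ideals, one per connected component of its Dynkin diagram, so g ≅ C_6 ⊕ D_4 (dimension 78 + 28 = 106).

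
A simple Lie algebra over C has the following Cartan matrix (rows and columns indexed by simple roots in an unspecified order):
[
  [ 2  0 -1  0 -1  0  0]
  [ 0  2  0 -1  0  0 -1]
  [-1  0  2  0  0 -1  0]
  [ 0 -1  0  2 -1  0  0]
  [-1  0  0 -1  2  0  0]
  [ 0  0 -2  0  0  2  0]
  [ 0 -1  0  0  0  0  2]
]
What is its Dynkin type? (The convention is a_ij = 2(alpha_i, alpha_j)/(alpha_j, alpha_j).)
The matrix has rank 7 with 2's on the diagonal. Reading the off-diagonal entries as Dynkin edges (a single edge where a_ij = a_ji = -1; a double or triple edge where a_ij * a_ji = 2 or 3), the diagram is a chain of 7 nodes with a double edge at one end; the terminal node there is the unique long simple root (C_7). One simple-root ordering that puts it in standard form is (alpha_7, alpha_2, alpha_4, alpha_5, alpha_1, alpha_3, alpha_6). So the algebra is type C_7, i.e. sp(14).

type C_7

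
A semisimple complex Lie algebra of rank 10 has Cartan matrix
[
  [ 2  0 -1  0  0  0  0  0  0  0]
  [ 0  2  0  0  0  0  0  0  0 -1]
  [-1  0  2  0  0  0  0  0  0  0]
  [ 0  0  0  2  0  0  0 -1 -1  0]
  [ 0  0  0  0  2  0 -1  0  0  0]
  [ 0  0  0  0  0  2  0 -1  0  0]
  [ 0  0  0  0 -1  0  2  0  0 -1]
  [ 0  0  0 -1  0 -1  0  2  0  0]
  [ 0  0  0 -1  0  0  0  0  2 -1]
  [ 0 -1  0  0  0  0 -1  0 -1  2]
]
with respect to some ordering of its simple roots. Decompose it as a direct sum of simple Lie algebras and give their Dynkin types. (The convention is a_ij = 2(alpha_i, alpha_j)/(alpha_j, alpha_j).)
The diagram associated to this matrix has two connected components: the simple roots {alpha_1, alpha_3} form a chain of 2 nodes with single edges (A_2), and {alpha_2, alpha_4, alpha_5, alpha_6, alpha_7, alpha_8, alpha_9, alpha_10} form a chain of 7 nodes with one extra node attached to the third node from one end (E_8). A semisimple Lie algebra decomposes uniquely as the direct sum of simple ideals, one per connected component of its Dynkin diagram, so g ≅ A_2 ⊕ E_8 (dimension 8 + 248 = 256).

A_2 + E_8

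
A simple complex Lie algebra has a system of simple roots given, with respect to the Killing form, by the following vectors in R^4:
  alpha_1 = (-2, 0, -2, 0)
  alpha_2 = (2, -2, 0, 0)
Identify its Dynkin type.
Compute the Cartan integers a_ij = 2(alpha_i, alpha_j)/(alpha_j, alpha_j); the resulting 2x2 Cartan matrix is
[[2, -1], [-1, 2]].
All simple roots have the same length, so the diagram is simply laced. The associated Dynkin diagram is a chain of 2 nodes with single edges (A_2), so the type is A_2 (the algebra sl(3)).

type A_2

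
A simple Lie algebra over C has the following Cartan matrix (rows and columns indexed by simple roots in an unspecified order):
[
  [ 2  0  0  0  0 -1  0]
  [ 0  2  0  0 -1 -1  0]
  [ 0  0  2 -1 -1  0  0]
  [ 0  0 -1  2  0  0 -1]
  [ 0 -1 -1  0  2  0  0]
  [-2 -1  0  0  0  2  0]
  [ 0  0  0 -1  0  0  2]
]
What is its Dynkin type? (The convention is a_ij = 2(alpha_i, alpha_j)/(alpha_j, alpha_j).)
The matrix has rank 7 with 2's on the diagonal. Reading the off-diagonal entries as Dynkin edges (a single edge where a_ij = a_ji = -1; a double or triple edge where a_ij * a_ji = 2 or 3), the diagram is a chain of 7 nodes with a double edge at one end; the terminal node there is the unique short simple root (B_7). One simple-root ordering that puts it in standard form is (alpha_7, alpha_4, alpha_3, alpha_5, alpha_2, alpha_6, alpha_1). So the algebra is type B_7, i.e. so(15).

B_7 (so(15))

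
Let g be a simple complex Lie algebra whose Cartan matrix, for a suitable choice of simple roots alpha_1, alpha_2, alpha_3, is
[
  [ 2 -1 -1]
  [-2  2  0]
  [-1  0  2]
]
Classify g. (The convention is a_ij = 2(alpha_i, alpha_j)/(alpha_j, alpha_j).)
C_3

The matrix has rank 3 with 2's on the diagonal. Reading the off-diagonal entries as Dynkin edges (a single edge where a_ij = a_ji = -1; a double or triple edge where a_ij * a_ji = 2 or 3), the diagram is a chain of 3 nodes with a double edge at one end; the terminal node there is the unique long simple root (C_3). One simple-root ordering that puts it in standard form is (alpha_3, alpha_1, alpha_2). So the algebra is type C_3, i.e. sp(6).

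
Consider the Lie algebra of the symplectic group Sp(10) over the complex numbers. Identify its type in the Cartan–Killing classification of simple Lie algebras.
This is sp(10), which has dimension 10(10+1)/2 = 55 and rank 10/2 = 5. In the classification of classical Lie algebras, the symplectic algebra sp(2n) has type C_n; here n = 5, so the Dynkin diagram is a chain of 5 nodes with a double edge at one end; the terminal node there is the unique long simple root (C_5). Hence the type is C_5.

type C_5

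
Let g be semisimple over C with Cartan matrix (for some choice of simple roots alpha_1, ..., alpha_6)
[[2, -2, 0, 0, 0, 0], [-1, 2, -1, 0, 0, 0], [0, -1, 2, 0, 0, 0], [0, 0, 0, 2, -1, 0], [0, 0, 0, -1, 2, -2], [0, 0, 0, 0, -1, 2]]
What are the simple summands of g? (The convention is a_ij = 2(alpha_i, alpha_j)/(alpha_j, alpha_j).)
B3 + C3

The diagram associated to this matrix has two connected components: the simple roots {alpha_4, alpha_5, alpha_6} form a chain of 3 nodes with a double edge at one end; the terminal node there is the unique short simple root (B_3), and {alpha_1, alpha_2, alpha_3} form a chain of 3 nodes with a double edge at one end; the terminal node there is the unique long simple root (C_3). A semisimple Lie algebra decomposes uniquely as the direct sum of simple ideals, one per connected component of its Dynkin diagram, so g ≅ B_3 ⊕ C_3 (dimension 21 + 21 = 42).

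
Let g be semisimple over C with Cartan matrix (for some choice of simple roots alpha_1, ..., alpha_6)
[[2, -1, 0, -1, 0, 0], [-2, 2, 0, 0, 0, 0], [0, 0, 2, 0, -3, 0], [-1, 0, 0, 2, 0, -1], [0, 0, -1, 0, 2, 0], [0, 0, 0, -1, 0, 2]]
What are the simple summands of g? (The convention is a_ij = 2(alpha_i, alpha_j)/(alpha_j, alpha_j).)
C4 + G2

The diagram associated to this matrix has two connected components: the simple roots {alpha_1, alpha_2, alpha_4, alpha_6} form a chain of 4 nodes with a double edge at one end; the terminal node there is the unique long simple root (C_4), and {alpha_3, alpha_5} form two nodes joined by a triple edge (G_2). A semisimple Lie algebra decomposes uniquely as the direct sum of simple ideals, one per connected component of its Dynkin diagram, so g ≅ C_4 ⊕ G_2 (dimension 36 + 14 = 50).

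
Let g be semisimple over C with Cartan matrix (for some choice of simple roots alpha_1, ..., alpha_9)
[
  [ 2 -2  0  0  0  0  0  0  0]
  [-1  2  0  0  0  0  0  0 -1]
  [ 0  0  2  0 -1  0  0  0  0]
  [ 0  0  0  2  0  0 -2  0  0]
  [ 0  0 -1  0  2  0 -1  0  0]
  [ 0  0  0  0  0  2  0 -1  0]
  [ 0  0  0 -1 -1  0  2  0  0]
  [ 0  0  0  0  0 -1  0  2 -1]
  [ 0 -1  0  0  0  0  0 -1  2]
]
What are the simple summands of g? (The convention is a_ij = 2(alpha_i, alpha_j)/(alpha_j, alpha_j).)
The diagram associated to this matrix has two connected components: the simple roots {alpha_3, alpha_4, alpha_5, alpha_7} form a chain of 4 nodes with a double edge at one end; the terminal node there is the unique long simple root (C_4), and {alpha_1, alpha_2, alpha_6, alpha_8, alpha_9} form a chain of 5 nodes with a double edge at one end; the terminal node there is the unique long simple root (C_5). A semisimple Lie algebra decomposes uniquely as the direct sum of simple ideals, one per connected component of its Dynkin diagram, so g ≅ C_4 ⊕ C_5 (dimension 36 + 55 = 91).

C_4 + C_5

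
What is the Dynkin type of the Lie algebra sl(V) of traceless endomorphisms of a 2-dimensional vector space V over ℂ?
This is sl(2), which has dimension 2^2 - 1 = 3 and rank 2 - 1 = 1 (a Cartan subalgebra is the diagonal traceless matrices). In the classification of classical Lie algebras, the special linear algebra sl(n+1) has type A_n; here n = 1, so the Dynkin diagram is a chain of 1 nodes with single edges (A_1). Hence the type is A_1.

A1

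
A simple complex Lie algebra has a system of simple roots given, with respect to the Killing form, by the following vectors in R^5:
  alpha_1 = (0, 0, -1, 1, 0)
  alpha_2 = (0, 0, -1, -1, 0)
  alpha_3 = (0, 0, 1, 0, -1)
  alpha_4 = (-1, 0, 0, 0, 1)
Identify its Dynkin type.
D4

Compute the Cartan integers a_ij = 2(alpha_i, alpha_j)/(alpha_j, alpha_j); the resulting 4x4 Cartan matrix is
[[2, 0, -1, 0], [0, 2, -1, 0], [-1, -1, 2, -1], [0, 0, -1, 2]].
All simple roots have the same length, so the diagram is simply laced. The associated Dynkin diagram is a chain of 2 nodes with a fork of two nodes at one end (D_4), so the type is D_4 (the algebra so(8)).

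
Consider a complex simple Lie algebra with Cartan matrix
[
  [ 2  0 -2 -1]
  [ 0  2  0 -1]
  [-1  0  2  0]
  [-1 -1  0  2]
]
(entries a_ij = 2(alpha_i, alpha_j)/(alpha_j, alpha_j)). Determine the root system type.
B_4

The matrix has rank 4 with 2's on the diagonal. Reading the off-diagonal entries as Dynkin edges (a single edge where a_ij = a_ji = -1; a double or triple edge where a_ij * a_ji = 2 or 3), the diagram is a chain of 4 nodes with a double edge at one end; the terminal node there is the unique short simple root (B_4). One simple-root ordering that puts it in standard form is (alpha_2, alpha_4, alpha_1, alpha_3). So the algebra is type B_4, i.e. so(9).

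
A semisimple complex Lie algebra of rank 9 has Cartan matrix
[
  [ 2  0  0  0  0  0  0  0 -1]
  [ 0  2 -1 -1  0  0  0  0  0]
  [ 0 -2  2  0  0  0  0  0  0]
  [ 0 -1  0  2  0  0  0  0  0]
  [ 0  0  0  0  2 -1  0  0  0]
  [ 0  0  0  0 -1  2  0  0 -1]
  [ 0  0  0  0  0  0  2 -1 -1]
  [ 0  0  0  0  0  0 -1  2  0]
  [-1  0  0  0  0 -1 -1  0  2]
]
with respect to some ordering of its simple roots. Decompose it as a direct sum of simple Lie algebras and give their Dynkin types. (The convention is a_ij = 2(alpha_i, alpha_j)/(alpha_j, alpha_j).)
C3 + E6

The diagram associated to this matrix has two connected components: the simple roots {alpha_2, alpha_3, alpha_4} form a chain of 3 nodes with a double edge at one end; the terminal node there is the unique long simple root (C_3), and {alpha_1, alpha_5, alpha_6, alpha_7, alpha_8, alpha_9} form a chain of 5 nodes with one extra node attached to the third node from one end (E_6). A semisimple Lie algebra decomposes uniquely as the direct sum of simple ideals, one per connected component of its Dynkin diagram, so g ≅ C_3 ⊕ E_6 (dimension 21 + 78 = 99).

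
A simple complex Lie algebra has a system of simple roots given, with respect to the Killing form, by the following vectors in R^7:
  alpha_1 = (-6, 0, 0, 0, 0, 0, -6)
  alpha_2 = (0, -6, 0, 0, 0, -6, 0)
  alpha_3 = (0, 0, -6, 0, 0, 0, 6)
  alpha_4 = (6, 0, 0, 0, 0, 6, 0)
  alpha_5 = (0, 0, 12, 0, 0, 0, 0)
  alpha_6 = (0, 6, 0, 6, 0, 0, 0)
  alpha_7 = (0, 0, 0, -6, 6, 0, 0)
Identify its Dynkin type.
Compute the Cartan integers a_ij = 2(alpha_i, alpha_j)/(alpha_j, alpha_j); the resulting 7x7 Cartan matrix is
[[2, 0, -1, -1, 0, 0, 0], [0, 2, 0, -1, 0, -1, 0], [-1, 0, 2, 0, -1, 0, 0], [-1, -1, 0, 2, 0, 0, 0], [0, 0, -2, 0, 2, 0, 0], [0, -1, 0, 0, 0, 2, -1], [0, 0, 0, 0, 0, -1, 2]].
The roots have two lengths (squared-length ratio 2:1); the short ones are alpha_{1,2,3,4,6,7}. The associated Dynkin diagram is a chain of 7 nodes with a double edge at one end; the terminal node there is the unique long simple root (C_7), so the type is C_7 (the algebra sp(14)).

type C_7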